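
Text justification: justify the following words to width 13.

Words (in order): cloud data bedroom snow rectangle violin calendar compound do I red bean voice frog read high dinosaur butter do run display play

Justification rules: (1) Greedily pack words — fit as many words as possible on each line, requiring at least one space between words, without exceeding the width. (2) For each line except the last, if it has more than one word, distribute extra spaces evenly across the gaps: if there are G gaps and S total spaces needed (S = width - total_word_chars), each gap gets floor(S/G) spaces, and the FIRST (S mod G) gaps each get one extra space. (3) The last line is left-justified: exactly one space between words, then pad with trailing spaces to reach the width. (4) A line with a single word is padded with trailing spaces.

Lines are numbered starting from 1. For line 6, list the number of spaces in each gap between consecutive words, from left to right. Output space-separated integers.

Answer: 1 1

Derivation:
Line 1: ['cloud', 'data'] (min_width=10, slack=3)
Line 2: ['bedroom', 'snow'] (min_width=12, slack=1)
Line 3: ['rectangle'] (min_width=9, slack=4)
Line 4: ['violin'] (min_width=6, slack=7)
Line 5: ['calendar'] (min_width=8, slack=5)
Line 6: ['compound', 'do', 'I'] (min_width=13, slack=0)
Line 7: ['red', 'bean'] (min_width=8, slack=5)
Line 8: ['voice', 'frog'] (min_width=10, slack=3)
Line 9: ['read', 'high'] (min_width=9, slack=4)
Line 10: ['dinosaur'] (min_width=8, slack=5)
Line 11: ['butter', 'do', 'run'] (min_width=13, slack=0)
Line 12: ['display', 'play'] (min_width=12, slack=1)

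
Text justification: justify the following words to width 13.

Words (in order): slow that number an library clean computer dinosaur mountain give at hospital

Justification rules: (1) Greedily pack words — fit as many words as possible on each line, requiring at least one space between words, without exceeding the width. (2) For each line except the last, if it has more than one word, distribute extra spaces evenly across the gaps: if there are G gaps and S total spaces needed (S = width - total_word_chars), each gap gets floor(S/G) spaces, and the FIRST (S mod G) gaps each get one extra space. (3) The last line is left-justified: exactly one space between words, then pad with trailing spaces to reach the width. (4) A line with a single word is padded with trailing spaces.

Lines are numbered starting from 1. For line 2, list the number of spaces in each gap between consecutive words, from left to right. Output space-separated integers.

Answer: 5

Derivation:
Line 1: ['slow', 'that'] (min_width=9, slack=4)
Line 2: ['number', 'an'] (min_width=9, slack=4)
Line 3: ['library', 'clean'] (min_width=13, slack=0)
Line 4: ['computer'] (min_width=8, slack=5)
Line 5: ['dinosaur'] (min_width=8, slack=5)
Line 6: ['mountain', 'give'] (min_width=13, slack=0)
Line 7: ['at', 'hospital'] (min_width=11, slack=2)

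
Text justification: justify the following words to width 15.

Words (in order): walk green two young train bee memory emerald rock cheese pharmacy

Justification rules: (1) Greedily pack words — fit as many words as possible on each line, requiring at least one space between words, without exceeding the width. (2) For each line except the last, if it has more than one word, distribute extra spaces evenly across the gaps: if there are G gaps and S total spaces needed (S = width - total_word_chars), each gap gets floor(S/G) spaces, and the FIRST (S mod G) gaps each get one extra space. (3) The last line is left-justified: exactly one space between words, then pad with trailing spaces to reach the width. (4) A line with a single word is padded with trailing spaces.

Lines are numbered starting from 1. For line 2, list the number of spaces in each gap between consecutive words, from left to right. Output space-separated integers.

Answer: 1 1

Derivation:
Line 1: ['walk', 'green', 'two'] (min_width=14, slack=1)
Line 2: ['young', 'train', 'bee'] (min_width=15, slack=0)
Line 3: ['memory', 'emerald'] (min_width=14, slack=1)
Line 4: ['rock', 'cheese'] (min_width=11, slack=4)
Line 5: ['pharmacy'] (min_width=8, slack=7)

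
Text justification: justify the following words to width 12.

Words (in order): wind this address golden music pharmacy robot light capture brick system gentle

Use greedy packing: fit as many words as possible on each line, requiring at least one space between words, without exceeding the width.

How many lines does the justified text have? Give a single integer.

Answer: 8

Derivation:
Line 1: ['wind', 'this'] (min_width=9, slack=3)
Line 2: ['address'] (min_width=7, slack=5)
Line 3: ['golden', 'music'] (min_width=12, slack=0)
Line 4: ['pharmacy'] (min_width=8, slack=4)
Line 5: ['robot', 'light'] (min_width=11, slack=1)
Line 6: ['capture'] (min_width=7, slack=5)
Line 7: ['brick', 'system'] (min_width=12, slack=0)
Line 8: ['gentle'] (min_width=6, slack=6)
Total lines: 8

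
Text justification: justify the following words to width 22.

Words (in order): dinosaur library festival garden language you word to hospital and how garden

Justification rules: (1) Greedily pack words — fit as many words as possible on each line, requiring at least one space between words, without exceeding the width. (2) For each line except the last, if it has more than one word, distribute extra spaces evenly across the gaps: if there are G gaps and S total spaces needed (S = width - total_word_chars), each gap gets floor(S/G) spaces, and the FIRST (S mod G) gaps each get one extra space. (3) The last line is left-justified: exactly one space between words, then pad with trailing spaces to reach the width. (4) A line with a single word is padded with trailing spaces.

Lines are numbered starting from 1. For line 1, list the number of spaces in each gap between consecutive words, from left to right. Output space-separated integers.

Answer: 7

Derivation:
Line 1: ['dinosaur', 'library'] (min_width=16, slack=6)
Line 2: ['festival', 'garden'] (min_width=15, slack=7)
Line 3: ['language', 'you', 'word', 'to'] (min_width=20, slack=2)
Line 4: ['hospital', 'and', 'how'] (min_width=16, slack=6)
Line 5: ['garden'] (min_width=6, slack=16)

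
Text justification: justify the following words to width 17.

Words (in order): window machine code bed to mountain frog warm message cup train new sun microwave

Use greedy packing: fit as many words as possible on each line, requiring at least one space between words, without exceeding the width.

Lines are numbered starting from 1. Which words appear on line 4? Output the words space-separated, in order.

Line 1: ['window', 'machine'] (min_width=14, slack=3)
Line 2: ['code', 'bed', 'to'] (min_width=11, slack=6)
Line 3: ['mountain', 'frog'] (min_width=13, slack=4)
Line 4: ['warm', 'message', 'cup'] (min_width=16, slack=1)
Line 5: ['train', 'new', 'sun'] (min_width=13, slack=4)
Line 6: ['microwave'] (min_width=9, slack=8)

Answer: warm message cup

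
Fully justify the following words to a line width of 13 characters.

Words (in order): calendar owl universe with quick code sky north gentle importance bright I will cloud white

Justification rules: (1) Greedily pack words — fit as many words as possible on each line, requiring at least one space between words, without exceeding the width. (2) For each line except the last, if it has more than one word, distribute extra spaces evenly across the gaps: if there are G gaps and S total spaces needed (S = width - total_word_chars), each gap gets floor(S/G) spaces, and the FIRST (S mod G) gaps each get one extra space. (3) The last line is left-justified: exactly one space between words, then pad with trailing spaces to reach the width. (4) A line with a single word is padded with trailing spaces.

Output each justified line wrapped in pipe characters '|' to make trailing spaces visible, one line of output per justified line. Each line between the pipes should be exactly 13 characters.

Line 1: ['calendar', 'owl'] (min_width=12, slack=1)
Line 2: ['universe', 'with'] (min_width=13, slack=0)
Line 3: ['quick', 'code'] (min_width=10, slack=3)
Line 4: ['sky', 'north'] (min_width=9, slack=4)
Line 5: ['gentle'] (min_width=6, slack=7)
Line 6: ['importance'] (min_width=10, slack=3)
Line 7: ['bright', 'I', 'will'] (min_width=13, slack=0)
Line 8: ['cloud', 'white'] (min_width=11, slack=2)

Answer: |calendar  owl|
|universe with|
|quick    code|
|sky     north|
|gentle       |
|importance   |
|bright I will|
|cloud white  |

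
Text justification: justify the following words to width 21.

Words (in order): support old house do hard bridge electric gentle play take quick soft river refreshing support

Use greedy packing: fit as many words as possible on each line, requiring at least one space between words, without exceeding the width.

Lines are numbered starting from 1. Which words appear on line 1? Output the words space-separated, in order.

Answer: support old house do

Derivation:
Line 1: ['support', 'old', 'house', 'do'] (min_width=20, slack=1)
Line 2: ['hard', 'bridge', 'electric'] (min_width=20, slack=1)
Line 3: ['gentle', 'play', 'take'] (min_width=16, slack=5)
Line 4: ['quick', 'soft', 'river'] (min_width=16, slack=5)
Line 5: ['refreshing', 'support'] (min_width=18, slack=3)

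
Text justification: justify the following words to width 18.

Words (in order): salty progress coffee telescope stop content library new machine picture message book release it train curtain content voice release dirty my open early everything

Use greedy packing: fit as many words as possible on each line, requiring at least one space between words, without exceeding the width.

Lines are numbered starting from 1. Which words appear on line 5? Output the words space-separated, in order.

Line 1: ['salty', 'progress'] (min_width=14, slack=4)
Line 2: ['coffee', 'telescope'] (min_width=16, slack=2)
Line 3: ['stop', 'content'] (min_width=12, slack=6)
Line 4: ['library', 'new'] (min_width=11, slack=7)
Line 5: ['machine', 'picture'] (min_width=15, slack=3)
Line 6: ['message', 'book'] (min_width=12, slack=6)
Line 7: ['release', 'it', 'train'] (min_width=16, slack=2)
Line 8: ['curtain', 'content'] (min_width=15, slack=3)
Line 9: ['voice', 'release'] (min_width=13, slack=5)
Line 10: ['dirty', 'my', 'open'] (min_width=13, slack=5)
Line 11: ['early', 'everything'] (min_width=16, slack=2)

Answer: machine picture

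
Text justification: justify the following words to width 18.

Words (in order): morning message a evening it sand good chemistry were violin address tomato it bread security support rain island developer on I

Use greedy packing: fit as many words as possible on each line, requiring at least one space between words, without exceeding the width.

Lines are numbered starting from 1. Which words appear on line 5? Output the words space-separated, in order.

Line 1: ['morning', 'message', 'a'] (min_width=17, slack=1)
Line 2: ['evening', 'it', 'sand'] (min_width=15, slack=3)
Line 3: ['good', 'chemistry'] (min_width=14, slack=4)
Line 4: ['were', 'violin'] (min_width=11, slack=7)
Line 5: ['address', 'tomato', 'it'] (min_width=17, slack=1)
Line 6: ['bread', 'security'] (min_width=14, slack=4)
Line 7: ['support', 'rain'] (min_width=12, slack=6)
Line 8: ['island', 'developer'] (min_width=16, slack=2)
Line 9: ['on', 'I'] (min_width=4, slack=14)

Answer: address tomato it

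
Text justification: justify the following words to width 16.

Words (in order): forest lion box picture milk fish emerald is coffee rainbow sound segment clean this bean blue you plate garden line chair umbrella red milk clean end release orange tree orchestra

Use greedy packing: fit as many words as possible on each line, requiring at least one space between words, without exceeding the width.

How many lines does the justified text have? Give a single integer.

Answer: 13

Derivation:
Line 1: ['forest', 'lion', 'box'] (min_width=15, slack=1)
Line 2: ['picture', 'milk'] (min_width=12, slack=4)
Line 3: ['fish', 'emerald', 'is'] (min_width=15, slack=1)
Line 4: ['coffee', 'rainbow'] (min_width=14, slack=2)
Line 5: ['sound', 'segment'] (min_width=13, slack=3)
Line 6: ['clean', 'this', 'bean'] (min_width=15, slack=1)
Line 7: ['blue', 'you', 'plate'] (min_width=14, slack=2)
Line 8: ['garden', 'line'] (min_width=11, slack=5)
Line 9: ['chair', 'umbrella'] (min_width=14, slack=2)
Line 10: ['red', 'milk', 'clean'] (min_width=14, slack=2)
Line 11: ['end', 'release'] (min_width=11, slack=5)
Line 12: ['orange', 'tree'] (min_width=11, slack=5)
Line 13: ['orchestra'] (min_width=9, slack=7)
Total lines: 13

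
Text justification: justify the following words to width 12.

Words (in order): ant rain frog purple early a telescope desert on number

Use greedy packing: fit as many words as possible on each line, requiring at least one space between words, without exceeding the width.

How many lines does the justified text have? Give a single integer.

Line 1: ['ant', 'rain'] (min_width=8, slack=4)
Line 2: ['frog', 'purple'] (min_width=11, slack=1)
Line 3: ['early', 'a'] (min_width=7, slack=5)
Line 4: ['telescope'] (min_width=9, slack=3)
Line 5: ['desert', 'on'] (min_width=9, slack=3)
Line 6: ['number'] (min_width=6, slack=6)
Total lines: 6

Answer: 6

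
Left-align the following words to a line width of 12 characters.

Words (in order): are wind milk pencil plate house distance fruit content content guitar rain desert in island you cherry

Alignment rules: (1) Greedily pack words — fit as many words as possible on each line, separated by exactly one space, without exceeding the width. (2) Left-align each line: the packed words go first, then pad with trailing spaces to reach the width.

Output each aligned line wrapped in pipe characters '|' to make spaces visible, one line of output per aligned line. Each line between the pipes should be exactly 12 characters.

Line 1: ['are', 'wind'] (min_width=8, slack=4)
Line 2: ['milk', 'pencil'] (min_width=11, slack=1)
Line 3: ['plate', 'house'] (min_width=11, slack=1)
Line 4: ['distance'] (min_width=8, slack=4)
Line 5: ['fruit'] (min_width=5, slack=7)
Line 6: ['content'] (min_width=7, slack=5)
Line 7: ['content'] (min_width=7, slack=5)
Line 8: ['guitar', 'rain'] (min_width=11, slack=1)
Line 9: ['desert', 'in'] (min_width=9, slack=3)
Line 10: ['island', 'you'] (min_width=10, slack=2)
Line 11: ['cherry'] (min_width=6, slack=6)

Answer: |are wind    |
|milk pencil |
|plate house |
|distance    |
|fruit       |
|content     |
|content     |
|guitar rain |
|desert in   |
|island you  |
|cherry      |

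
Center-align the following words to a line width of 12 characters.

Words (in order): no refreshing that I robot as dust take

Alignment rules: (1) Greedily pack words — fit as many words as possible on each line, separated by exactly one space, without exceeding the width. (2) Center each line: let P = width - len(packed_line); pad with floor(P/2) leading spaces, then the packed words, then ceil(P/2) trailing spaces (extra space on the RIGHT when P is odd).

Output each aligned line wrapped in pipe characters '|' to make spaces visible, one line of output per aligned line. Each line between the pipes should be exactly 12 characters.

Answer: |     no     |
| refreshing |
|that I robot|
|as dust take|

Derivation:
Line 1: ['no'] (min_width=2, slack=10)
Line 2: ['refreshing'] (min_width=10, slack=2)
Line 3: ['that', 'I', 'robot'] (min_width=12, slack=0)
Line 4: ['as', 'dust', 'take'] (min_width=12, slack=0)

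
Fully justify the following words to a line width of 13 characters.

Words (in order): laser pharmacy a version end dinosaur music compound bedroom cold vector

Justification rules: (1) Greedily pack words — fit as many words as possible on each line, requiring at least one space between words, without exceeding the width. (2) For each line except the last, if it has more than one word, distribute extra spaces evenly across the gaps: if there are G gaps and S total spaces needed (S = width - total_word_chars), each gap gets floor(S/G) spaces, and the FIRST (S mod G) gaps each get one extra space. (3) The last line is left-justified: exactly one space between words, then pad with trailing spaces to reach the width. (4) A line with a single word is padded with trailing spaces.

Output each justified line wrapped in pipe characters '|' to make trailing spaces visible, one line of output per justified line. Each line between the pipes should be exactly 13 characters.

Answer: |laser        |
|pharmacy    a|
|version   end|
|dinosaur     |
|music        |
|compound     |
|bedroom  cold|
|vector       |

Derivation:
Line 1: ['laser'] (min_width=5, slack=8)
Line 2: ['pharmacy', 'a'] (min_width=10, slack=3)
Line 3: ['version', 'end'] (min_width=11, slack=2)
Line 4: ['dinosaur'] (min_width=8, slack=5)
Line 5: ['music'] (min_width=5, slack=8)
Line 6: ['compound'] (min_width=8, slack=5)
Line 7: ['bedroom', 'cold'] (min_width=12, slack=1)
Line 8: ['vector'] (min_width=6, slack=7)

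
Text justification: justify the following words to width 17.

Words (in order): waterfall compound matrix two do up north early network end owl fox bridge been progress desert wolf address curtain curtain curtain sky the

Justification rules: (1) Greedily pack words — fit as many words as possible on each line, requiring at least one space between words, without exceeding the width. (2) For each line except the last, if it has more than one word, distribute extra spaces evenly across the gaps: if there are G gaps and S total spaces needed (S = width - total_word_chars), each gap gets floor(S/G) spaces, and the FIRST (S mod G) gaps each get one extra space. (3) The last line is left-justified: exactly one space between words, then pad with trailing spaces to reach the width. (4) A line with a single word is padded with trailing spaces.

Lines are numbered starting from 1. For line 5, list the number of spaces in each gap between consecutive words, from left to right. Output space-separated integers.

Answer: 3 2

Derivation:
Line 1: ['waterfall'] (min_width=9, slack=8)
Line 2: ['compound', 'matrix'] (min_width=15, slack=2)
Line 3: ['two', 'do', 'up', 'north'] (min_width=15, slack=2)
Line 4: ['early', 'network', 'end'] (min_width=17, slack=0)
Line 5: ['owl', 'fox', 'bridge'] (min_width=14, slack=3)
Line 6: ['been', 'progress'] (min_width=13, slack=4)
Line 7: ['desert', 'wolf'] (min_width=11, slack=6)
Line 8: ['address', 'curtain'] (min_width=15, slack=2)
Line 9: ['curtain', 'curtain'] (min_width=15, slack=2)
Line 10: ['sky', 'the'] (min_width=7, slack=10)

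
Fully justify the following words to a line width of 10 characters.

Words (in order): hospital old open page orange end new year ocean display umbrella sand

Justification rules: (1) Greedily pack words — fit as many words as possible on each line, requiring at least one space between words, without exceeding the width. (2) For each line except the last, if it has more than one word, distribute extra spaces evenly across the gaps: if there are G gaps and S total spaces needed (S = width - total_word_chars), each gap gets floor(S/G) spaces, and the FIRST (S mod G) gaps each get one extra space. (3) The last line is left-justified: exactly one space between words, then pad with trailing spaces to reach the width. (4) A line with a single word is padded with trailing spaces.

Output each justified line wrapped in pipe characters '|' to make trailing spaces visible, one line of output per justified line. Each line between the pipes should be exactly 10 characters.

Answer: |hospital  |
|old   open|
|page      |
|orange end|
|new   year|
|ocean     |
|display   |
|umbrella  |
|sand      |

Derivation:
Line 1: ['hospital'] (min_width=8, slack=2)
Line 2: ['old', 'open'] (min_width=8, slack=2)
Line 3: ['page'] (min_width=4, slack=6)
Line 4: ['orange', 'end'] (min_width=10, slack=0)
Line 5: ['new', 'year'] (min_width=8, slack=2)
Line 6: ['ocean'] (min_width=5, slack=5)
Line 7: ['display'] (min_width=7, slack=3)
Line 8: ['umbrella'] (min_width=8, slack=2)
Line 9: ['sand'] (min_width=4, slack=6)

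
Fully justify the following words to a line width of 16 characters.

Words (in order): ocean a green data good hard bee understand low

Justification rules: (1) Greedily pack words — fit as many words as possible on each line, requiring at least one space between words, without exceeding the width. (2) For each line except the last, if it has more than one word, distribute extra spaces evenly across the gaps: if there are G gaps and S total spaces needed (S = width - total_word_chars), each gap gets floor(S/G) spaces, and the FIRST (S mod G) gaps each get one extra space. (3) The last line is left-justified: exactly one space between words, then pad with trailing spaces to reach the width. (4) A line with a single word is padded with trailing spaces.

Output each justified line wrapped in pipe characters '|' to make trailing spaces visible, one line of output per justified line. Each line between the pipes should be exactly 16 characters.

Answer: |ocean   a  green|
|data  good  hard|
|bee   understand|
|low             |

Derivation:
Line 1: ['ocean', 'a', 'green'] (min_width=13, slack=3)
Line 2: ['data', 'good', 'hard'] (min_width=14, slack=2)
Line 3: ['bee', 'understand'] (min_width=14, slack=2)
Line 4: ['low'] (min_width=3, slack=13)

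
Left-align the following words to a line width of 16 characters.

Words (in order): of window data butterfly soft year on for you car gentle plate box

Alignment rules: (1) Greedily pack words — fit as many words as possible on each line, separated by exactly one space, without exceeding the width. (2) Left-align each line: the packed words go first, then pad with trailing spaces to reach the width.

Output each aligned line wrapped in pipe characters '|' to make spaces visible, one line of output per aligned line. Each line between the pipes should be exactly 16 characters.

Line 1: ['of', 'window', 'data'] (min_width=14, slack=2)
Line 2: ['butterfly', 'soft'] (min_width=14, slack=2)
Line 3: ['year', 'on', 'for', 'you'] (min_width=15, slack=1)
Line 4: ['car', 'gentle', 'plate'] (min_width=16, slack=0)
Line 5: ['box'] (min_width=3, slack=13)

Answer: |of window data  |
|butterfly soft  |
|year on for you |
|car gentle plate|
|box             |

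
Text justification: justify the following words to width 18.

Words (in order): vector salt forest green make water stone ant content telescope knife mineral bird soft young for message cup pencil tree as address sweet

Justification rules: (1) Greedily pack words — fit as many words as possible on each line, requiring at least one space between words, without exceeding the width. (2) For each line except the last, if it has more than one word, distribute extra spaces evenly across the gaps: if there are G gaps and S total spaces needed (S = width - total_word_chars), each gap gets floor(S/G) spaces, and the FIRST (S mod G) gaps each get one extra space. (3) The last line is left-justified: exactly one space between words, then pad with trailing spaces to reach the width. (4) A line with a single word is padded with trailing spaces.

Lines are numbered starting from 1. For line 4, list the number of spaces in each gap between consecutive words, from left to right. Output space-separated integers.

Line 1: ['vector', 'salt', 'forest'] (min_width=18, slack=0)
Line 2: ['green', 'make', 'water'] (min_width=16, slack=2)
Line 3: ['stone', 'ant', 'content'] (min_width=17, slack=1)
Line 4: ['telescope', 'knife'] (min_width=15, slack=3)
Line 5: ['mineral', 'bird', 'soft'] (min_width=17, slack=1)
Line 6: ['young', 'for', 'message'] (min_width=17, slack=1)
Line 7: ['cup', 'pencil', 'tree', 'as'] (min_width=18, slack=0)
Line 8: ['address', 'sweet'] (min_width=13, slack=5)

Answer: 4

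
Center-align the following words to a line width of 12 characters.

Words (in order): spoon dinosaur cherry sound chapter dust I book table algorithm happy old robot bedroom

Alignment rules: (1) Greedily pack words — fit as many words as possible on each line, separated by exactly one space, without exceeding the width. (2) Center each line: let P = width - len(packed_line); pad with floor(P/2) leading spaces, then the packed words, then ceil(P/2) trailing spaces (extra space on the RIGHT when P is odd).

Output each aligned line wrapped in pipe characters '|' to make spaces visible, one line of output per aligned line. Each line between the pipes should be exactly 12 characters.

Line 1: ['spoon'] (min_width=5, slack=7)
Line 2: ['dinosaur'] (min_width=8, slack=4)
Line 3: ['cherry', 'sound'] (min_width=12, slack=0)
Line 4: ['chapter', 'dust'] (min_width=12, slack=0)
Line 5: ['I', 'book', 'table'] (min_width=12, slack=0)
Line 6: ['algorithm'] (min_width=9, slack=3)
Line 7: ['happy', 'old'] (min_width=9, slack=3)
Line 8: ['robot'] (min_width=5, slack=7)
Line 9: ['bedroom'] (min_width=7, slack=5)

Answer: |   spoon    |
|  dinosaur  |
|cherry sound|
|chapter dust|
|I book table|
| algorithm  |
| happy old  |
|   robot    |
|  bedroom   |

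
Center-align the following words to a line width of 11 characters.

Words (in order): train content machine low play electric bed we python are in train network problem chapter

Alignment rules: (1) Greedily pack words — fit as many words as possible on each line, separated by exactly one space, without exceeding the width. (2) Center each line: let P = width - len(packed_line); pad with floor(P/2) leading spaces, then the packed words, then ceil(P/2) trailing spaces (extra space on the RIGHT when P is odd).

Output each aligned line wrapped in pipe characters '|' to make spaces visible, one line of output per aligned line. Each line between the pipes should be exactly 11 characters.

Line 1: ['train'] (min_width=5, slack=6)
Line 2: ['content'] (min_width=7, slack=4)
Line 3: ['machine', 'low'] (min_width=11, slack=0)
Line 4: ['play'] (min_width=4, slack=7)
Line 5: ['electric'] (min_width=8, slack=3)
Line 6: ['bed', 'we'] (min_width=6, slack=5)
Line 7: ['python', 'are'] (min_width=10, slack=1)
Line 8: ['in', 'train'] (min_width=8, slack=3)
Line 9: ['network'] (min_width=7, slack=4)
Line 10: ['problem'] (min_width=7, slack=4)
Line 11: ['chapter'] (min_width=7, slack=4)

Answer: |   train   |
|  content  |
|machine low|
|   play    |
| electric  |
|  bed we   |
|python are |
| in train  |
|  network  |
|  problem  |
|  chapter  |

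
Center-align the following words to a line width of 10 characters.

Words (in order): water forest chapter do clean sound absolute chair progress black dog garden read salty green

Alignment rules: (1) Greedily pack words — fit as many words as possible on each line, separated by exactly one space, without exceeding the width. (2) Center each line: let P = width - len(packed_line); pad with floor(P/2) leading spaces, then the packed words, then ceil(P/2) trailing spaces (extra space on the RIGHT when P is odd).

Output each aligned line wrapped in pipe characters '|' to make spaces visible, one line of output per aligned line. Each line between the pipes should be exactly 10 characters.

Line 1: ['water'] (min_width=5, slack=5)
Line 2: ['forest'] (min_width=6, slack=4)
Line 3: ['chapter', 'do'] (min_width=10, slack=0)
Line 4: ['clean'] (min_width=5, slack=5)
Line 5: ['sound'] (min_width=5, slack=5)
Line 6: ['absolute'] (min_width=8, slack=2)
Line 7: ['chair'] (min_width=5, slack=5)
Line 8: ['progress'] (min_width=8, slack=2)
Line 9: ['black', 'dog'] (min_width=9, slack=1)
Line 10: ['garden'] (min_width=6, slack=4)
Line 11: ['read', 'salty'] (min_width=10, slack=0)
Line 12: ['green'] (min_width=5, slack=5)

Answer: |  water   |
|  forest  |
|chapter do|
|  clean   |
|  sound   |
| absolute |
|  chair   |
| progress |
|black dog |
|  garden  |
|read salty|
|  green   |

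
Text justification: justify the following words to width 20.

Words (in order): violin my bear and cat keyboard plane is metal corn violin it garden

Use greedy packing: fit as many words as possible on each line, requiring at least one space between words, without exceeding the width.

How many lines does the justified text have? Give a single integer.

Answer: 4

Derivation:
Line 1: ['violin', 'my', 'bear', 'and'] (min_width=18, slack=2)
Line 2: ['cat', 'keyboard', 'plane'] (min_width=18, slack=2)
Line 3: ['is', 'metal', 'corn', 'violin'] (min_width=20, slack=0)
Line 4: ['it', 'garden'] (min_width=9, slack=11)
Total lines: 4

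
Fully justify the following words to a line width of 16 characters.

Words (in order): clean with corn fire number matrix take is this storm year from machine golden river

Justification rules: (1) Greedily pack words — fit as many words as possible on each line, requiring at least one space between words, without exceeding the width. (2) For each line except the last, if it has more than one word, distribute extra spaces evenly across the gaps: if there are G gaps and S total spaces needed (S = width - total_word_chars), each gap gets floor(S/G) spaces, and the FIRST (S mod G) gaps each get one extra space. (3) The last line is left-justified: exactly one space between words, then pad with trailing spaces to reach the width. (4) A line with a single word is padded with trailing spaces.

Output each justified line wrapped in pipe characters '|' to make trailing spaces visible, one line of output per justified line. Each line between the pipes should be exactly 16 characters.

Line 1: ['clean', 'with', 'corn'] (min_width=15, slack=1)
Line 2: ['fire', 'number'] (min_width=11, slack=5)
Line 3: ['matrix', 'take', 'is'] (min_width=14, slack=2)
Line 4: ['this', 'storm', 'year'] (min_width=15, slack=1)
Line 5: ['from', 'machine'] (min_width=12, slack=4)
Line 6: ['golden', 'river'] (min_width=12, slack=4)

Answer: |clean  with corn|
|fire      number|
|matrix  take  is|
|this  storm year|
|from     machine|
|golden river    |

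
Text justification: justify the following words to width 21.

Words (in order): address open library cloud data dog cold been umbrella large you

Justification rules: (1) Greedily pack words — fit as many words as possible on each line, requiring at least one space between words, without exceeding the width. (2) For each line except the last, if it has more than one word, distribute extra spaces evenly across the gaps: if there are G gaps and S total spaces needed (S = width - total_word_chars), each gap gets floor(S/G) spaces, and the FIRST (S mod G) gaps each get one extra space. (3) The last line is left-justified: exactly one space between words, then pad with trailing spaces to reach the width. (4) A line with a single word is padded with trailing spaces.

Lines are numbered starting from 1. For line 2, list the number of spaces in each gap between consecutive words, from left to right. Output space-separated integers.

Answer: 2 2 1

Derivation:
Line 1: ['address', 'open', 'library'] (min_width=20, slack=1)
Line 2: ['cloud', 'data', 'dog', 'cold'] (min_width=19, slack=2)
Line 3: ['been', 'umbrella', 'large'] (min_width=19, slack=2)
Line 4: ['you'] (min_width=3, slack=18)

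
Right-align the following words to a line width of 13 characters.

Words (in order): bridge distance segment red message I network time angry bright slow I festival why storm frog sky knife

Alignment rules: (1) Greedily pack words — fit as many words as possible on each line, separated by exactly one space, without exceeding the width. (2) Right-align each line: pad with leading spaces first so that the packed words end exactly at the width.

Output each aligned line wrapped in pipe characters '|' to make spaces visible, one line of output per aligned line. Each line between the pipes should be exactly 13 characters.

Answer: |       bridge|
|     distance|
|  segment red|
|    message I|
| network time|
| angry bright|
|       slow I|
| festival why|
|   storm frog|
|    sky knife|

Derivation:
Line 1: ['bridge'] (min_width=6, slack=7)
Line 2: ['distance'] (min_width=8, slack=5)
Line 3: ['segment', 'red'] (min_width=11, slack=2)
Line 4: ['message', 'I'] (min_width=9, slack=4)
Line 5: ['network', 'time'] (min_width=12, slack=1)
Line 6: ['angry', 'bright'] (min_width=12, slack=1)
Line 7: ['slow', 'I'] (min_width=6, slack=7)
Line 8: ['festival', 'why'] (min_width=12, slack=1)
Line 9: ['storm', 'frog'] (min_width=10, slack=3)
Line 10: ['sky', 'knife'] (min_width=9, slack=4)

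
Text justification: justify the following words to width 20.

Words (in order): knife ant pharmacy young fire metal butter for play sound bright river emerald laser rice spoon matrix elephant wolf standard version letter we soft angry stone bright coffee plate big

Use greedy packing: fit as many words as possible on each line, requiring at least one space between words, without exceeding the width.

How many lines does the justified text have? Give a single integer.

Answer: 11

Derivation:
Line 1: ['knife', 'ant', 'pharmacy'] (min_width=18, slack=2)
Line 2: ['young', 'fire', 'metal'] (min_width=16, slack=4)
Line 3: ['butter', 'for', 'play'] (min_width=15, slack=5)
Line 4: ['sound', 'bright', 'river'] (min_width=18, slack=2)
Line 5: ['emerald', 'laser', 'rice'] (min_width=18, slack=2)
Line 6: ['spoon', 'matrix'] (min_width=12, slack=8)
Line 7: ['elephant', 'wolf'] (min_width=13, slack=7)
Line 8: ['standard', 'version'] (min_width=16, slack=4)
Line 9: ['letter', 'we', 'soft', 'angry'] (min_width=20, slack=0)
Line 10: ['stone', 'bright', 'coffee'] (min_width=19, slack=1)
Line 11: ['plate', 'big'] (min_width=9, slack=11)
Total lines: 11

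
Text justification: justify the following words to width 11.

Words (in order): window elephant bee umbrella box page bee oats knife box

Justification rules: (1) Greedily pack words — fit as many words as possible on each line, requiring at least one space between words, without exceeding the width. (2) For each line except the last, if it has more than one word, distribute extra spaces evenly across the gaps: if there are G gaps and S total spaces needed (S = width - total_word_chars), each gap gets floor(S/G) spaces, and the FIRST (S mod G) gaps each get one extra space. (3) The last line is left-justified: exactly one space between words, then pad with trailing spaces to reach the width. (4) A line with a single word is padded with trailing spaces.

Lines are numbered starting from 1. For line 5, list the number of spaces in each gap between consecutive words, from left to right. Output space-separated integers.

Answer: 4

Derivation:
Line 1: ['window'] (min_width=6, slack=5)
Line 2: ['elephant'] (min_width=8, slack=3)
Line 3: ['bee'] (min_width=3, slack=8)
Line 4: ['umbrella'] (min_width=8, slack=3)
Line 5: ['box', 'page'] (min_width=8, slack=3)
Line 6: ['bee', 'oats'] (min_width=8, slack=3)
Line 7: ['knife', 'box'] (min_width=9, slack=2)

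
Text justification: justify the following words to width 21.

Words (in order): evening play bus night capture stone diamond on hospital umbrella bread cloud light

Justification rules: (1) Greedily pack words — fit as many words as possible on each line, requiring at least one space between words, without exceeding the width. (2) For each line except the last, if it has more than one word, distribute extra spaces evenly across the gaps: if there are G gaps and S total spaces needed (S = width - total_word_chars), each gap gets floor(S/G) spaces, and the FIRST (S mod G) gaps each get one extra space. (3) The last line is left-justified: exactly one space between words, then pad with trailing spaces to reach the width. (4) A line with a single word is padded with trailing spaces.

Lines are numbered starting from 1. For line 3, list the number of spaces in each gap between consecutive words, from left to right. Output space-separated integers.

Answer: 2 2

Derivation:
Line 1: ['evening', 'play', 'bus'] (min_width=16, slack=5)
Line 2: ['night', 'capture', 'stone'] (min_width=19, slack=2)
Line 3: ['diamond', 'on', 'hospital'] (min_width=19, slack=2)
Line 4: ['umbrella', 'bread', 'cloud'] (min_width=20, slack=1)
Line 5: ['light'] (min_width=5, slack=16)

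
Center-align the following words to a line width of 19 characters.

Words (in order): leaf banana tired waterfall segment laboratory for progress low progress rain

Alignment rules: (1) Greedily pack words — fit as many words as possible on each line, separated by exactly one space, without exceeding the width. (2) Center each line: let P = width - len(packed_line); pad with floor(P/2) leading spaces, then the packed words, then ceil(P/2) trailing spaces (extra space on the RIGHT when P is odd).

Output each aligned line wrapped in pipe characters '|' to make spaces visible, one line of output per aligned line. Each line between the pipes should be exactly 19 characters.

Answer: | leaf banana tired |
| waterfall segment |
|  laboratory for   |
|   progress low    |
|   progress rain   |

Derivation:
Line 1: ['leaf', 'banana', 'tired'] (min_width=17, slack=2)
Line 2: ['waterfall', 'segment'] (min_width=17, slack=2)
Line 3: ['laboratory', 'for'] (min_width=14, slack=5)
Line 4: ['progress', 'low'] (min_width=12, slack=7)
Line 5: ['progress', 'rain'] (min_width=13, slack=6)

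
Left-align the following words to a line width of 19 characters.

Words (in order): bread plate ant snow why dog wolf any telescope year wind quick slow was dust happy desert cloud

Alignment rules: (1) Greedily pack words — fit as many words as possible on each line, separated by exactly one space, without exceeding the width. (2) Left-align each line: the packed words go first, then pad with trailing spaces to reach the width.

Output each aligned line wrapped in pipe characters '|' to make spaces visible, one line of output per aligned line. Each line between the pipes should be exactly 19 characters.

Line 1: ['bread', 'plate', 'ant'] (min_width=15, slack=4)
Line 2: ['snow', 'why', 'dog', 'wolf'] (min_width=17, slack=2)
Line 3: ['any', 'telescope', 'year'] (min_width=18, slack=1)
Line 4: ['wind', 'quick', 'slow', 'was'] (min_width=19, slack=0)
Line 5: ['dust', 'happy', 'desert'] (min_width=17, slack=2)
Line 6: ['cloud'] (min_width=5, slack=14)

Answer: |bread plate ant    |
|snow why dog wolf  |
|any telescope year |
|wind quick slow was|
|dust happy desert  |
|cloud              |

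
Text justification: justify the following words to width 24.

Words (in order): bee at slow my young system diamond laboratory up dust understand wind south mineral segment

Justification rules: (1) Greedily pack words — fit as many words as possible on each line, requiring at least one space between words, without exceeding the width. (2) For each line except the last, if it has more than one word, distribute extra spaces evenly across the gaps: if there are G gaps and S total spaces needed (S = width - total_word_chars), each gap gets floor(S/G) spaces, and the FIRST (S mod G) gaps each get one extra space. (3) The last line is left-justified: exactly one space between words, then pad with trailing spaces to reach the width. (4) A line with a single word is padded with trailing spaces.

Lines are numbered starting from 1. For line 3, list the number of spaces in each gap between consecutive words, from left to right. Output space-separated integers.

Line 1: ['bee', 'at', 'slow', 'my', 'young'] (min_width=20, slack=4)
Line 2: ['system', 'diamond'] (min_width=14, slack=10)
Line 3: ['laboratory', 'up', 'dust'] (min_width=18, slack=6)
Line 4: ['understand', 'wind', 'south'] (min_width=21, slack=3)
Line 5: ['mineral', 'segment'] (min_width=15, slack=9)

Answer: 4 4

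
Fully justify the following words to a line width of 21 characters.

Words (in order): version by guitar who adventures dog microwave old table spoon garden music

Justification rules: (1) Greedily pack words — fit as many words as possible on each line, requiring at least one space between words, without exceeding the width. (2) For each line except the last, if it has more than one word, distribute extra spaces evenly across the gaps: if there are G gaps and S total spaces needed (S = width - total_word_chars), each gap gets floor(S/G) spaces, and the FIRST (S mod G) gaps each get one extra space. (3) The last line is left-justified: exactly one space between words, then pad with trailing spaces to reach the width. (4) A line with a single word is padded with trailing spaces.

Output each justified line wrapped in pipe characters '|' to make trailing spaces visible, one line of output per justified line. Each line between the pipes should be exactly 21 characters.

Line 1: ['version', 'by', 'guitar', 'who'] (min_width=21, slack=0)
Line 2: ['adventures', 'dog'] (min_width=14, slack=7)
Line 3: ['microwave', 'old', 'table'] (min_width=19, slack=2)
Line 4: ['spoon', 'garden', 'music'] (min_width=18, slack=3)

Answer: |version by guitar who|
|adventures        dog|
|microwave  old  table|
|spoon garden music   |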